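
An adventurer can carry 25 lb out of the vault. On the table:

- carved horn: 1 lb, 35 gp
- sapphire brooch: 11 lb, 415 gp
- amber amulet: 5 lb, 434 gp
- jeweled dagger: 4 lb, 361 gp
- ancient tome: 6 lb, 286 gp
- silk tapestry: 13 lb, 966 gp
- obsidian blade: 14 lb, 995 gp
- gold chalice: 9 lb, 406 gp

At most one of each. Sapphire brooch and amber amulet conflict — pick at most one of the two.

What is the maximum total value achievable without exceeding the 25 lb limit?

Taking the top-ratio items first gives carved horn + amber amulet + jeweled dagger + silk tapestry for 1796 (23 lb).
Replace silk tapestry with obsidian blade: the trade gains 29 net, giving 1825 at 24 lb.
No other feasible combination exceeds 1825.

1825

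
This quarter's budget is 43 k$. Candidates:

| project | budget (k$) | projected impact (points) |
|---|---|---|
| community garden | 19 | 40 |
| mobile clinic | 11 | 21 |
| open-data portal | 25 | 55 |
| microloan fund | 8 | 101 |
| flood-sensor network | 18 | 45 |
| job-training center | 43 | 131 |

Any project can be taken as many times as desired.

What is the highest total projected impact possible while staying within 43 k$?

The ratio ordering already packs tightly: 5×microloan fund, 40 k$, 505.
Nothing else within 43 k$ beats 505.

505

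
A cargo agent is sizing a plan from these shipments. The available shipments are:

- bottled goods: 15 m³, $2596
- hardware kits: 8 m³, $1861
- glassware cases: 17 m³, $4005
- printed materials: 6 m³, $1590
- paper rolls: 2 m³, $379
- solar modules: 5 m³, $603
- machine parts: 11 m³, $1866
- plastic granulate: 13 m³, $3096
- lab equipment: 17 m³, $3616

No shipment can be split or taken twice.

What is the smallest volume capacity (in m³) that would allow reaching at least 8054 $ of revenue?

Need the lightest bundle worth ≥ 8054.
hardware kits + glassware cases + printed materials + solar modules reaches 8059 using 36 m³.
Any bundle with less than 36 m³ falls short of 8054.

36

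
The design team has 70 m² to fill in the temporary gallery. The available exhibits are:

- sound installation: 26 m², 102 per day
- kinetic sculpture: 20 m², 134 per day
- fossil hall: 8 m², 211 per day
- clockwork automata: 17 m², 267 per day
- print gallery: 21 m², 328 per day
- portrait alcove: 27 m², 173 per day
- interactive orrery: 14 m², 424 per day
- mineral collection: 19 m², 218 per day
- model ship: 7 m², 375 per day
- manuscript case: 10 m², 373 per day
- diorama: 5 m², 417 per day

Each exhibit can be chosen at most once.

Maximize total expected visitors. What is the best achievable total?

Filling by ratio: fossil hall + clockwork automata + interactive orrery + model ship + manuscript case + diorama for 2067, with 9 m² left unused.
Dropping clockwork automata frees 17 m²; slotting in print gallery (21 m²) lifts the total to 2128 at 65 m².
Runner-up fossil hall + clockwork automata + interactive orrery + model ship + manuscript case + diorama tops out at 2067.

2128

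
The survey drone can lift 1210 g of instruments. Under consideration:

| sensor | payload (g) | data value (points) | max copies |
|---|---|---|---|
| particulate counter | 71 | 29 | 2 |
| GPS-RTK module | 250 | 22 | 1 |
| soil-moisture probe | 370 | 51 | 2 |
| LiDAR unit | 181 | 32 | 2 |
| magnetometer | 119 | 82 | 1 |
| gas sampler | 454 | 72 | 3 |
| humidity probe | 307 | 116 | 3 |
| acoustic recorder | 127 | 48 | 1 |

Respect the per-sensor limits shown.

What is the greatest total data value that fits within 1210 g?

488

By data value per g: magnetometer 0.69, particulate counter 0.41, acoustic recorder 0.38 lead.
Greedy by ratio would take 2×particulate counter + LiDAR unit + magnetometer + 2×humidity probe + acoustic recorder: 1183 g used, total 452.
Replace LiDAR unit and acoustic recorder with humidity probe: the trade gains 36 net, giving 488 at 1182 g.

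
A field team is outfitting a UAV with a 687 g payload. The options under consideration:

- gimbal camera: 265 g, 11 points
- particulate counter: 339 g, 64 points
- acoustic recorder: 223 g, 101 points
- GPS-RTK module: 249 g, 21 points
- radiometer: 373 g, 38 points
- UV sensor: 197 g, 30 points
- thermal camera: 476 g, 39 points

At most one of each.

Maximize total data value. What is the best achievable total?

The ratio ordering already packs tightly: particulate counter + acoustic recorder, 562 g, 165.
The spare 125 g is too small for any remaining sensor, and no exchange beats 165.

165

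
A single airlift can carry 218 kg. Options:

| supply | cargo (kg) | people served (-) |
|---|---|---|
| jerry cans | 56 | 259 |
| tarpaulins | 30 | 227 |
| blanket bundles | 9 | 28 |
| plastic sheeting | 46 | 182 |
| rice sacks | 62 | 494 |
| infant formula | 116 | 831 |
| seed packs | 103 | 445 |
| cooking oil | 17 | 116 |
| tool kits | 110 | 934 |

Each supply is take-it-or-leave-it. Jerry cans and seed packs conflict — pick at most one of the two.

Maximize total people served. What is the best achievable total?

1683

Density check — tool kits 8.49, rice sacks 7.97, tarpaulins 7.57 are the best per kg.
Best packing: tarpaulins + blanket bundles + rice sacks + tool kits — 211 kg, 1683 total.
The closest alternative, tarpaulins + rice sacks + tool kits, reaches only 1655.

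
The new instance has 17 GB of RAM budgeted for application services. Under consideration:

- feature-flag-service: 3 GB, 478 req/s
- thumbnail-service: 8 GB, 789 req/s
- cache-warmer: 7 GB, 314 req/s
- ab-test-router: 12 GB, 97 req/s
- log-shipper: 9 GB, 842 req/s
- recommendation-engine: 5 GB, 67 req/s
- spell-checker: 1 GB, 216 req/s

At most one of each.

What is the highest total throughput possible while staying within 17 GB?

1631

Taking the top-ratio services first gives feature-flag-service + thumbnail-service + recommendation-engine + spell-checker for 1550 (17 GB).
Dropping feature-flag-service and recommendation-engine and spell-checker frees 9 GB; slotting in log-shipper (9 GB) lifts the total to 1631 at 17 GB.
Every other selection either busts 17 GB or fails to beat 1631.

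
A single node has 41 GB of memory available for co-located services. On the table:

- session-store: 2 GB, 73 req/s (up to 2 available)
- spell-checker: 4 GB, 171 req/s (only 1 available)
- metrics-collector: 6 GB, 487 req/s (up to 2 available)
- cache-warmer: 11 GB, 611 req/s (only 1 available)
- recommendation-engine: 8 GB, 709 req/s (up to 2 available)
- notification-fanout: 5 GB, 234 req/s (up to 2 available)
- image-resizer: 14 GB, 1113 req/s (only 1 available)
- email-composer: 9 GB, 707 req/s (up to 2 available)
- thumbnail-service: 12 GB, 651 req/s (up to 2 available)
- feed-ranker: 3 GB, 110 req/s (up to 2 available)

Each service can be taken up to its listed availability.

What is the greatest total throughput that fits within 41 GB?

3319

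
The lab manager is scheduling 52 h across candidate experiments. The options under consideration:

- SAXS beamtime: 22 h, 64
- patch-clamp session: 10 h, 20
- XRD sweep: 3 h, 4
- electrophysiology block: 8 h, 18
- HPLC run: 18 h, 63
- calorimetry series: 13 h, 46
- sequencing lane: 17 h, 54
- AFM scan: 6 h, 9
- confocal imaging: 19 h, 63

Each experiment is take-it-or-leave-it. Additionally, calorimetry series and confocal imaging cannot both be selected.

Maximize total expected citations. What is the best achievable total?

Ranking by ratio (expected citations/h): calorimetry series 3.54, HPLC run 3.50, confocal imaging 3.32.
XRD sweep + HPLC run + calorimetry series + sequencing lane uses 51 of the 52 h and totals 167.
Next best is SAXS beamtime + calorimetry series + sequencing lane at 164 (52 h) — short by 3.

167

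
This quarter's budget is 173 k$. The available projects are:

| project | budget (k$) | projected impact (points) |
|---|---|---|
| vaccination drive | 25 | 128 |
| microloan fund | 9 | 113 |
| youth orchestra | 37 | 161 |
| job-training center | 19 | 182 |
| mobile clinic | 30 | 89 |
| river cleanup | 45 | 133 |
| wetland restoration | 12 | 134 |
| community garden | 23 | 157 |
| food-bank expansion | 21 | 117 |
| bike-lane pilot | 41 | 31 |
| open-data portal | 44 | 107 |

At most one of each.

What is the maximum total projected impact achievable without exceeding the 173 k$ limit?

1008

Density check — microloan fund 12.56, wetland restoration 11.17, job-training center 9.58, community garden 6.83 are the best per k$.
Filling by ratio: vaccination drive + microloan fund + youth orchestra + job-training center + wetland restoration + community garden + food-bank expansion for 992, with 27 k$ left unused.
Dropping food-bank expansion frees 21 k$; slotting in river cleanup (45 k$) lifts the total to 1008 at 170 k$.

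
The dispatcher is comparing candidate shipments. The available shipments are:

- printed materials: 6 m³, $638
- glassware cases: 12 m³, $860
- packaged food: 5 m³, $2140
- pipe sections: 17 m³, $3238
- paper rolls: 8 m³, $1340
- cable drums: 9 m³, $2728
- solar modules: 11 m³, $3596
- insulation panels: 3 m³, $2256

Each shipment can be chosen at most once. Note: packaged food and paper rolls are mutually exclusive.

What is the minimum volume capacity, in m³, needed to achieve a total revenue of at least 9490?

Need the lightest bundle worth ≥ 9490.
Taking packaged food + cable drums + solar modules + insulation panels gives 10720 (≥ 9490) for 28 m³.
Below 28 m³ the best achievable stays under 9490.

28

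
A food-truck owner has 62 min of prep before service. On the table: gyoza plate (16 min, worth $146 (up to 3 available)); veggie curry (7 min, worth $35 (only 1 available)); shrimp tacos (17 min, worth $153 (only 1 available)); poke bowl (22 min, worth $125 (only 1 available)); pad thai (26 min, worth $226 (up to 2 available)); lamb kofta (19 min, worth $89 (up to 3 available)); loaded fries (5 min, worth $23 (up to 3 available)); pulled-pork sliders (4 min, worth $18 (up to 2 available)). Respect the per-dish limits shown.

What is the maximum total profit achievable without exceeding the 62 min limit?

536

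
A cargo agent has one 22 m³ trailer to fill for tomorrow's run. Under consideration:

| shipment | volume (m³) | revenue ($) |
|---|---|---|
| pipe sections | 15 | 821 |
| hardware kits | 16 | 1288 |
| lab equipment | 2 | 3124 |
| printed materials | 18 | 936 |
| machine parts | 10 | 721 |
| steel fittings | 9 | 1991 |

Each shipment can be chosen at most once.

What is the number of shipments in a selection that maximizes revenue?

3

The maximum revenue within 22 m³ is 5836.
lab equipment + machine parts + steel fittings hits 5836 at 21 m³.
Any selection reaching 5836 contains exactly 3 shipments.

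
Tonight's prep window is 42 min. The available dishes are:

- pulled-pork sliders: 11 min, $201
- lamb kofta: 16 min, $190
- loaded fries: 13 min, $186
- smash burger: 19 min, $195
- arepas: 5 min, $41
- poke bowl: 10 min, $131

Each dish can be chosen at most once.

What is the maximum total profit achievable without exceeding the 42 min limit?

577

Greedy by ratio would take pulled-pork sliders + loaded fries + arepas + poke bowl: 39 min used, total 559.
The 15 min tied up in arepas and poke bowl is better spent on lamb kofta — total rises to 577 (40 min).
That's the maximum — no swap from here does better than 577.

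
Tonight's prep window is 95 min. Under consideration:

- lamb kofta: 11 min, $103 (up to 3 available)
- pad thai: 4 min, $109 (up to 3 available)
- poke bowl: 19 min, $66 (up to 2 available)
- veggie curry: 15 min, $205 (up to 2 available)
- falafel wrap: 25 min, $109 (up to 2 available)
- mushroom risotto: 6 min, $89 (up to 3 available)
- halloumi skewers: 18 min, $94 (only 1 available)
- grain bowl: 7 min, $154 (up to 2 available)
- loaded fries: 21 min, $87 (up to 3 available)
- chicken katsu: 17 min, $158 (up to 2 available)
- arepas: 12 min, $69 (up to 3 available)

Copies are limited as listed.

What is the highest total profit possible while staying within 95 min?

A density-first pass picks lamb kofta + 3×pad thai + 2×veggie curry + 3×mushroom risotto + 2×grain bowl — 1415 at 85 min.
Replace lamb kofta with chicken katsu: the trade gains 55 net, giving 1470 at 91 min.

1470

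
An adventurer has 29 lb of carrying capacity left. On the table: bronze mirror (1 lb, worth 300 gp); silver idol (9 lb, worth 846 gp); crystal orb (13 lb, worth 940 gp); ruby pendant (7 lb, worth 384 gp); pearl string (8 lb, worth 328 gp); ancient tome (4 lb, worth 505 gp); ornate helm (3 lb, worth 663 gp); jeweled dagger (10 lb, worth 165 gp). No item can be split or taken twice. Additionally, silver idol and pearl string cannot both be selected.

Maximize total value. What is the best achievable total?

2954

A density-first pass picks bronze mirror + silver idol + ruby pendant + ancient tome + ornate helm — 2698 at 24 lb.
Dropping bronze mirror and ruby pendant frees 8 lb; slotting in crystal orb (13 lb) lifts the total to 2954 at 29 lb.
The closest alternative, bronze mirror + crystal orb + ruby pendant + ancient tome + ornate helm, reaches only 2792.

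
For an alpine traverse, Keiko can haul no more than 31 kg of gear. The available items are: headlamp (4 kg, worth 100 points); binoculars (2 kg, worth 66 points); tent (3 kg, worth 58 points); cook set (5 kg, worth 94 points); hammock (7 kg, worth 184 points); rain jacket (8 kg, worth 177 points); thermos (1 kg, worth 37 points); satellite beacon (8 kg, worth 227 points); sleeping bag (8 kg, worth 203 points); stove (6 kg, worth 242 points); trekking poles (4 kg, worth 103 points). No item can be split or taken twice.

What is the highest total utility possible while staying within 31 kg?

922

Greedy by ratio would take binoculars + tent + hammock + thermos + satellite beacon + stove + trekking poles: 31 kg used, total 917.
Dropping tent and thermos and trekking poles frees 8 kg; slotting in sleeping bag (8 kg) lifts the total to 922 at 31 kg.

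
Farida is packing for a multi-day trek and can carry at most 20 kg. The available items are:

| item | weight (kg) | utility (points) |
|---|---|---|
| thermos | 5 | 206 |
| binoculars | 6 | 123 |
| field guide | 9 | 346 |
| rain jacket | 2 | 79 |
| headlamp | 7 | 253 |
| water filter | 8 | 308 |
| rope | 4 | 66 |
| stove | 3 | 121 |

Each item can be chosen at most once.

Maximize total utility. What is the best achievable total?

775

Density check — thermos 41.20, stove 40.33, rain jacket 39.50, water filter 38.50 are the best per kg.
Greedy by ratio would take thermos + rain jacket + water filter + stove: 18 kg used, total 714.
Dropping thermos and rain jacket frees 7 kg; slotting in field guide (9 kg) lifts the total to 775 at 20 kg.
That's the maximum — no swap from here does better than 775.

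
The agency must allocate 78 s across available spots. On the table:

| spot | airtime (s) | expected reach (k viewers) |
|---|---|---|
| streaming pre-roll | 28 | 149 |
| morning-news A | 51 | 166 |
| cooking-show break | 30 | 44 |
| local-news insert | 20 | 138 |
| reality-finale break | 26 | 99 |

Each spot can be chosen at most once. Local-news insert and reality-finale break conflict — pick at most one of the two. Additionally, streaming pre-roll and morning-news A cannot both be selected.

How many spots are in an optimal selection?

3

The maximum expected reach within 78 s is 331.
streaming pre-roll + cooking-show break + local-news insert hits 331 at 78 s.
Every optimal selection uses 3 spots.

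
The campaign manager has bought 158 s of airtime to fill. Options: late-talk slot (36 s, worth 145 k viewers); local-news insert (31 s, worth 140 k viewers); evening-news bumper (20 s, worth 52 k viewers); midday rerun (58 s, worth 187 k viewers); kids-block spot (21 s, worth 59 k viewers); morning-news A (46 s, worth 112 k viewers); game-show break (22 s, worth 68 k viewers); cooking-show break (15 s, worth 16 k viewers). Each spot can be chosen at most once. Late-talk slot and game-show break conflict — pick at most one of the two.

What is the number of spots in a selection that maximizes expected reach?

The maximum expected reach within 158 s is 531.
For example late-talk slot + local-news insert + midday rerun + kids-block spot achieves it, using 146 s.
Any selection reaching 531 contains exactly 4 spots.

4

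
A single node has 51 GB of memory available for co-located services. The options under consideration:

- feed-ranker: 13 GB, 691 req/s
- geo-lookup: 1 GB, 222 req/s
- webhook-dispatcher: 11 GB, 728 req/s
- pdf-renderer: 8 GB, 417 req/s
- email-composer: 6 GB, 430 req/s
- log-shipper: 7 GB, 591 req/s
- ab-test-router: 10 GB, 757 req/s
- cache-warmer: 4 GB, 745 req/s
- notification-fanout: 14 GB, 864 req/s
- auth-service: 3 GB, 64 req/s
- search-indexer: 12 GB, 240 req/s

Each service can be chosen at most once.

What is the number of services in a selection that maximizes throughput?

The maximum throughput within 51 GB is 4026.
One optimal bundle: geo-lookup + pdf-renderer + email-composer + log-shipper + ab-test-router + cache-warmer + notification-fanout (50 GB).
All optima have 7 services.

7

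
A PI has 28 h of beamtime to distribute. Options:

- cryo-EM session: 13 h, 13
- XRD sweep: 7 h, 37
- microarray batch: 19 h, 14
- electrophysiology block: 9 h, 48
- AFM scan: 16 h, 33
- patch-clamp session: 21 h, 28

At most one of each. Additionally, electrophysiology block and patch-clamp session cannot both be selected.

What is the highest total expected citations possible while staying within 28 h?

Best packing: XRD sweep + electrophysiology block — 16 h, 85 total.
Next best is electrophysiology block + AFM scan at 81 (25 h) — short by 4.

85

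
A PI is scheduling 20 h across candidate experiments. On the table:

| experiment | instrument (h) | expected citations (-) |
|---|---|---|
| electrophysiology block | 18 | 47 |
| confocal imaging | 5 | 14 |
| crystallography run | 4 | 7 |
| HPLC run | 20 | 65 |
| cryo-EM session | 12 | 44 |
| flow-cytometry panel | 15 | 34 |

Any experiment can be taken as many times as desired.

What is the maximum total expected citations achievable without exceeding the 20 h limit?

Filling by ratio: confocal imaging + cryo-EM session for 58, with 3 h left unused.
The 17 h tied up in confocal imaging and cryo-EM session is better spent on HPLC run — total rises to 65 (20 h).

65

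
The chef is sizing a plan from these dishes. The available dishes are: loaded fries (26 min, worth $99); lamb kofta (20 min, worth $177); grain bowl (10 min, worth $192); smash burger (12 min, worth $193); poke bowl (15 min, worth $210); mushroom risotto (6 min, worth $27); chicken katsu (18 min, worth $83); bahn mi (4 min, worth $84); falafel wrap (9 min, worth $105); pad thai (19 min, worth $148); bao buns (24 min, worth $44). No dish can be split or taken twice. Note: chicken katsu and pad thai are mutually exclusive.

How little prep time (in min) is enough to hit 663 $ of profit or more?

41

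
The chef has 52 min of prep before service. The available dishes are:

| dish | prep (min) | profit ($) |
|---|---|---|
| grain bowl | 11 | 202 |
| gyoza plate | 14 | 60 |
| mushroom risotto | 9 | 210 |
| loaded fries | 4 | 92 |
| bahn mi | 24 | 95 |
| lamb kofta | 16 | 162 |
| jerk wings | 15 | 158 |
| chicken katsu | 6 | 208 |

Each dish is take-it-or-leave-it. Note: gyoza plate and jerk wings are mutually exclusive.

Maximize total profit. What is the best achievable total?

874

The ratio heuristic lands on grain bowl + mushroom risotto + loaded fries + jerk wings + chicken katsu (870) but leaves 7 min idle.
Dropping jerk wings frees 15 min; slotting in lamb kofta (16 min) lifts the total to 874 at 46 min.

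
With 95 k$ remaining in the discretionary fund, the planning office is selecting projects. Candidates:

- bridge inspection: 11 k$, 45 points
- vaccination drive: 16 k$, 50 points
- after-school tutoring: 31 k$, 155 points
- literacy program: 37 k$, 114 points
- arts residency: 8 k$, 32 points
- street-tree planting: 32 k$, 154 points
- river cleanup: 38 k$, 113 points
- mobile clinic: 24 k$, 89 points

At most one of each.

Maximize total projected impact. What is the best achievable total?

430

Density check — after-school tutoring 5.00, street-tree planting 4.81, bridge inspection 4.09 are the best per k$.
Greedy by ratio would take bridge inspection + after-school tutoring + arts residency + street-tree planting: 82 k$ used, total 386.
Replace bridge inspection with mobile clinic: the trade gains 44 net, giving 430 at 95 k$.
Next best is bridge inspection + vaccination drive + after-school tutoring + street-tree planting at 404 (90 k$) — short by 26.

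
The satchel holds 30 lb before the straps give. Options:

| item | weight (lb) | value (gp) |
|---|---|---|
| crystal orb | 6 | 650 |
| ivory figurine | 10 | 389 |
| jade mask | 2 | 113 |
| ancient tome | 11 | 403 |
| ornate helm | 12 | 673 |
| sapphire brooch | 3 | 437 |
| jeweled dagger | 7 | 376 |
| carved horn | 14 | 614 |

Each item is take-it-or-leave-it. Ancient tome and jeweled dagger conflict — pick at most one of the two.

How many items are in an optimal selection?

5

The maximum value within 30 lb is 2249.
crystal orb + jade mask + ornate helm + sapphire brooch + jeweled dagger hits 2249 at 30 lb.
Any selection reaching 2249 contains exactly 5 items.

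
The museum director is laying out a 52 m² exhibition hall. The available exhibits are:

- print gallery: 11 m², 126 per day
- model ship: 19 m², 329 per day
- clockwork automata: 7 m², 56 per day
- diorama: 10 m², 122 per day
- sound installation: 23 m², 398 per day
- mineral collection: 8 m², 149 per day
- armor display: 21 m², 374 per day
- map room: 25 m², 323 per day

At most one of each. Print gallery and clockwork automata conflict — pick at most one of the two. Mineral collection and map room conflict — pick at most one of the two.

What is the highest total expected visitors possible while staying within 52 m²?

921

A density-first pass picks model ship + mineral collection + armor display — 852 at 48 m².
Dropping model ship frees 19 m²; slotting in sound installation (23 m²) lifts the total to 921 at 52 m².
Nothing else feasible within 52 m² beats 921.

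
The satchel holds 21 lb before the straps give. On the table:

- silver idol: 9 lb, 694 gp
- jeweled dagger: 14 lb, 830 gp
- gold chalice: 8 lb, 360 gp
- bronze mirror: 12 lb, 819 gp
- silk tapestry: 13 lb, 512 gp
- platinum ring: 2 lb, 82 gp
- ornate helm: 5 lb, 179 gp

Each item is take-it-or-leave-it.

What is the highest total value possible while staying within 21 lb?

1513

Density check — silver idol 77.11, bronze mirror 68.25, jeweled dagger 59.29 are the best per lb.
Silver idol + bronze mirror uses 21 of the 21 lb and totals 1513.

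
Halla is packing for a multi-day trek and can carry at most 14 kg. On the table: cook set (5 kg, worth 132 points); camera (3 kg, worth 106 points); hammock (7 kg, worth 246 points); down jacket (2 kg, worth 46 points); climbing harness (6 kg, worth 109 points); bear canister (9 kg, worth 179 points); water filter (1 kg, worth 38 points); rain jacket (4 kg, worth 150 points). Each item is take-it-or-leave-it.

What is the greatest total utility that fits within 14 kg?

502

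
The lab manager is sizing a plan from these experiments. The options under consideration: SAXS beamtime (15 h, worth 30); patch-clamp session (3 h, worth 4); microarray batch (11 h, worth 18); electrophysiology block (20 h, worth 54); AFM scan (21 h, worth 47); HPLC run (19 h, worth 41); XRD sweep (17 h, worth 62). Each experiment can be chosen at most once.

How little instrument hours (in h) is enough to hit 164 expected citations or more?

61

Need the lightest bundle worth ≥ 164.
patch-clamp session + electrophysiology block + AFM scan + XRD sweep reaches 167 using 61 h.
No combination under 61 h hits 164.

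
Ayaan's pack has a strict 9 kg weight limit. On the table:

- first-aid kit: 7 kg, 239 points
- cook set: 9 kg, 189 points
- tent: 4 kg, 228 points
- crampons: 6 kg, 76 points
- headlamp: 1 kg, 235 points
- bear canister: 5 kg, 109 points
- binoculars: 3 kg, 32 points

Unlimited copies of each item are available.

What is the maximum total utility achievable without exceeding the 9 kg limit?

2115

Best packing: 9×headlamp — 9 kg, 2115 total.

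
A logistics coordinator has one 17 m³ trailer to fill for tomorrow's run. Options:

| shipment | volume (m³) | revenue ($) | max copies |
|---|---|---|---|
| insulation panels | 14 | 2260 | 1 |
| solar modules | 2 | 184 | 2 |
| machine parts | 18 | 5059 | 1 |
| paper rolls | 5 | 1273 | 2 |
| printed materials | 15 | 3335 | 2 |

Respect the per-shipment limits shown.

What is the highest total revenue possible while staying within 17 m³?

3519

By revenue per m³: machine parts 281.06, paper rolls 254.60, printed materials 222.33 lead.
Filling by ratio: 2×solar modules + 2×paper rolls for 2914, with 3 m³ left unused.
Dropping solar modules and 2×paper rolls frees 12 m³; slotting in printed materials (15 m³) lifts the total to 3519 at 17 m³.
No other feasible combination exceeds 3519.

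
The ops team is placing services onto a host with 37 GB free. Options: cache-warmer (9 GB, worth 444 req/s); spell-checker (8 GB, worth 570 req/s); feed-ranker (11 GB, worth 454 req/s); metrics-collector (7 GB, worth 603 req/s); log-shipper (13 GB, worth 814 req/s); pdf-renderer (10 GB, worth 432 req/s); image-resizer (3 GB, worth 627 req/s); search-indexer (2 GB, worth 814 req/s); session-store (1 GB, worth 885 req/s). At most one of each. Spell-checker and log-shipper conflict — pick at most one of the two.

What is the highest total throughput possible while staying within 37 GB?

4197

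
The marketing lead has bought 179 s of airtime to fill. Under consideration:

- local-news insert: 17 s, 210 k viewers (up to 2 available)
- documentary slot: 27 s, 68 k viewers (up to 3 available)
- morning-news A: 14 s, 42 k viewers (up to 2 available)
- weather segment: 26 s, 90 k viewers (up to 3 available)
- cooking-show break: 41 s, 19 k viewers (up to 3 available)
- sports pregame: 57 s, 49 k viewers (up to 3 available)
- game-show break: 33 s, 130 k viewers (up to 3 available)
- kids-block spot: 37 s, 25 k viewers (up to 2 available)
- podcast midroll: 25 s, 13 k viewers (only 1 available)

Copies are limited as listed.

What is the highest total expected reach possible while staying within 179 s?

Greedy by ratio would take 2×local-news insert + morning-news A + weather segment + 3×game-show break: 173 s used, total 942.
Replace morning-news A and game-show break with 2×weather segment: the trade gains 8 net, giving 950 at 178 s.
Every other selection either busts 179 s or exceeds an availability limit or fails to beat 950.

950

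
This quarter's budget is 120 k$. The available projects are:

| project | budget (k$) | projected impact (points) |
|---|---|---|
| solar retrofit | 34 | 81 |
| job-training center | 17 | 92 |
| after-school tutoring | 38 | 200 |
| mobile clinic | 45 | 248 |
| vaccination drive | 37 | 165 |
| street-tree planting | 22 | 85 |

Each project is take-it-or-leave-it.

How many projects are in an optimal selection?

Best achievable projected impact is 613.
For example after-school tutoring + mobile clinic + vaccination drive achieves it, using 120 k$.
Any selection reaching 613 contains exactly 3 projects.

3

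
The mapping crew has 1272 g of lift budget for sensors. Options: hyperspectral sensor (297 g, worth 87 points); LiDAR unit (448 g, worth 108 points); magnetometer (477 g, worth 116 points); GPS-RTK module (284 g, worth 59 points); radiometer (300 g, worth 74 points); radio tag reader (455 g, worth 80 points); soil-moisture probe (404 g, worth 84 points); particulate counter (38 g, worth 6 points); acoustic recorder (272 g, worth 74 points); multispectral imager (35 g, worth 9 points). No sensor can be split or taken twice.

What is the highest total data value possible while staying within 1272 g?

Greedy by ratio would take hyperspectral sensor + GPS-RTK module + radiometer + particulate counter + acoustic recorder + multispectral imager: 1226 g used, total 309.
Reworking the packing: hyperspectral sensor + LiDAR unit + magnetometer + multispectral imager uses 1257 g and improves the total to 320.
Runner-up hyperspectral sensor + LiDAR unit + magnetometer + particulate counter tops out at 317.

320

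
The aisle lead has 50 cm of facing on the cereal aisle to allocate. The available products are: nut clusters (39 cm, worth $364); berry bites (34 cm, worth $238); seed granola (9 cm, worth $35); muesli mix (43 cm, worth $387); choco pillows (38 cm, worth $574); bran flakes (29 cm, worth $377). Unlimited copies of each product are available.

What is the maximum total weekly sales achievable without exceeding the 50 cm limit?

609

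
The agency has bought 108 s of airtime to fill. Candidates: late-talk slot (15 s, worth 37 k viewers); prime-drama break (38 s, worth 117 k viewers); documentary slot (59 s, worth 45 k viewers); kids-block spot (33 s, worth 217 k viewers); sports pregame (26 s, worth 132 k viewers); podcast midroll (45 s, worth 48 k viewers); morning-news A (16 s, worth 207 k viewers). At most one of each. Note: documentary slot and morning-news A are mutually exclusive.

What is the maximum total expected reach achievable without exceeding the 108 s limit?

Taking late-talk slot + kids-block spot + sports pregame + morning-news A: 90 s used, 593 in expected reach.
Next best is late-talk slot + prime-drama break + kids-block spot + morning-news A at 578 (102 s) — short by 15.

593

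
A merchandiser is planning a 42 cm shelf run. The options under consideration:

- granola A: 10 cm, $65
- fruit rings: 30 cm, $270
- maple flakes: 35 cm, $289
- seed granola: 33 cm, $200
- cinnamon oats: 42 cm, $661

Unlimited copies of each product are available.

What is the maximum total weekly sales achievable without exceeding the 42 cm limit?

Ranking by ratio (weekly sales/cm): cinnamon oats 15.74, fruit rings 9.00, maple flakes 8.26.
Cinnamon oats uses 42 of the 42 cm and totals 661.

661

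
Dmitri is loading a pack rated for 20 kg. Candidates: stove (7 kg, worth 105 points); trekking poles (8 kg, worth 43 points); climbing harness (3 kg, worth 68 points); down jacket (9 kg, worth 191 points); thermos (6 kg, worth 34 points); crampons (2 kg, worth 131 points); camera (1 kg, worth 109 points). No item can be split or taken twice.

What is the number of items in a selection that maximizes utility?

4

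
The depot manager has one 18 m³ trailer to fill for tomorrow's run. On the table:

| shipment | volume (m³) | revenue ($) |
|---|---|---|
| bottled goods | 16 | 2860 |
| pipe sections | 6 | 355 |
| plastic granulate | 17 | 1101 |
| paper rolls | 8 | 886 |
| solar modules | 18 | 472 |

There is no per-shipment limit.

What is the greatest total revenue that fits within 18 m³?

Ranking by ratio (revenue/m³): bottled goods 178.75, paper rolls 110.75, plastic granulate 64.76, pipe sections 59.17.
Taking bottled goods: 16 m³ used, 2860 in revenue.

2860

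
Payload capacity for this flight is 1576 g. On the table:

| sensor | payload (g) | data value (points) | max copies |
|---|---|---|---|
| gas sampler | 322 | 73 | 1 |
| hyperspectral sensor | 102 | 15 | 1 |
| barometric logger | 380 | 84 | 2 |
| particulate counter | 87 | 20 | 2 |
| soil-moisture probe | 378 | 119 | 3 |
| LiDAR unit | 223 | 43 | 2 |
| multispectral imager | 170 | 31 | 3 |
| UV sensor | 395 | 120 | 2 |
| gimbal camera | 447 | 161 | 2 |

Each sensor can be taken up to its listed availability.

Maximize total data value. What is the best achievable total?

Taking the top-ratio sensors first gives hyperspectral sensor + 2×particulate counter + soil-moisture probe + 2×gimbal camera for 496 (1548 g).
Replace soil-moisture probe with UV sensor: the trade gains 1 net, giving 497 at 1565 g.
That's the maximum — no swap from here does better than 497.

497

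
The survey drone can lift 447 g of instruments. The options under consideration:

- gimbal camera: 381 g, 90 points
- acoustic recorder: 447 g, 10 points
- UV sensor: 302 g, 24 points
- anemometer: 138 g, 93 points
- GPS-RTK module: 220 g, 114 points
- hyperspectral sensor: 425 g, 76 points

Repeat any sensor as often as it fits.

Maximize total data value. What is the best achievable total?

279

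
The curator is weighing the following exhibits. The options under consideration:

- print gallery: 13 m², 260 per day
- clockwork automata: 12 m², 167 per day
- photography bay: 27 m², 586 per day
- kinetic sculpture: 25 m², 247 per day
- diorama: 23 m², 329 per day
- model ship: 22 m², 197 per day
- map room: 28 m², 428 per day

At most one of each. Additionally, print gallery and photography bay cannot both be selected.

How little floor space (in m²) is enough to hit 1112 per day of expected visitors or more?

67

Look for the lowest-floor combination reaching 1112.
Taking clockwork automata + photography bay + map room gives 1181 (≥ 1112) for 67 m².
Any bundle with less than 67 m² falls short of 1112.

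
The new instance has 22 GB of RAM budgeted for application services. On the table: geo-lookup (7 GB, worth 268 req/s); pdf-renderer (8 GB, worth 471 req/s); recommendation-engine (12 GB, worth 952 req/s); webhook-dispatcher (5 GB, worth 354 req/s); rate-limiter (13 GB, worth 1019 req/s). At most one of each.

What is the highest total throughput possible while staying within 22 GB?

1490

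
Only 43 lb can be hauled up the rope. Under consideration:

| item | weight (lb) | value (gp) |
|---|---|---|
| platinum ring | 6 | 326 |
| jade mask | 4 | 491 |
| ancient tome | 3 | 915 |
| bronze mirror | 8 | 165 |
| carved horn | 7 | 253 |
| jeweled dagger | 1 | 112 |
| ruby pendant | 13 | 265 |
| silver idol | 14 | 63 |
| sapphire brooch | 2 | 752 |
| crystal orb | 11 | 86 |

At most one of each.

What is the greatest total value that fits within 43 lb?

3167

Filling by ratio: platinum ring + jade mask + ancient tome + bronze mirror + carved horn + jeweled dagger + sapphire brooch + crystal orb for 3100, with 1 lb left unused.
The 12 lb tied up in jeweled dagger and crystal orb is better spent on ruby pendant — total rises to 3167 (43 lb).
The closest alternative, platinum ring + jade mask + ancient tome + carved horn + jeweled dagger + ruby pendant + sapphire brooch, reaches only 3114.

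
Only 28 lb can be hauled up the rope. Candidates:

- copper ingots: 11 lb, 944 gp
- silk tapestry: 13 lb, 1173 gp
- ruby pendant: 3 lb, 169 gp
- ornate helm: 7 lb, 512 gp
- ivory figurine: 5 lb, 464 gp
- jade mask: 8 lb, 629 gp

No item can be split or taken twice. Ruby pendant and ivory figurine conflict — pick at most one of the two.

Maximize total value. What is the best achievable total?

2314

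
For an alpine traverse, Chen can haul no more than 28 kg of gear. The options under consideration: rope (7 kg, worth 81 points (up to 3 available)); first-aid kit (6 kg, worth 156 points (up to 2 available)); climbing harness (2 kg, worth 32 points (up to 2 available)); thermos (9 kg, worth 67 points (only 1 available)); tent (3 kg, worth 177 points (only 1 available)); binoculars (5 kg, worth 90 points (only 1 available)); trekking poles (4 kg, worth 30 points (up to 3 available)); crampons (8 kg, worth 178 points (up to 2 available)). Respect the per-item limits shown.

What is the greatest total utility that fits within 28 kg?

757

The ratio ordering already packs tightly: 2×first-aid kit + tent + binoculars + crampons, 28 kg, 757.
Nothing else within 28 kg beats 757.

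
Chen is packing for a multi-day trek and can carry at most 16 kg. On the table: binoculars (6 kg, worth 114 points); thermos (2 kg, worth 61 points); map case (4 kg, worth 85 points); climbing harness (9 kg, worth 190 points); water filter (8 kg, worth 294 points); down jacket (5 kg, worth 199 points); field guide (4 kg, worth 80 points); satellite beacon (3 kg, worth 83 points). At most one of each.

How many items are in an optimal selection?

The maximum utility within 16 kg is 576.
For example water filter + down jacket + satellite beacon achieves it, using 16 kg.
Any selection reaching 576 contains exactly 3 items.

3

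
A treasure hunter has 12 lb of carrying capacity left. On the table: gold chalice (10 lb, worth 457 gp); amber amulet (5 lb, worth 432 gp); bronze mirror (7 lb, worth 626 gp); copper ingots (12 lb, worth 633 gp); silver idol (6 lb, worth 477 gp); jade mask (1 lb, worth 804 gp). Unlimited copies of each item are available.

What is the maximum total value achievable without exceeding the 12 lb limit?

Density check — jade mask 804.00, bronze mirror 89.43, amber amulet 86.40, silver idol 79.50 are the best per lb.
The ratio ordering already packs tightly: 12×jade mask, 12 lb, 9648.
Every other selection either busts 12 lb or fails to beat 9648.

9648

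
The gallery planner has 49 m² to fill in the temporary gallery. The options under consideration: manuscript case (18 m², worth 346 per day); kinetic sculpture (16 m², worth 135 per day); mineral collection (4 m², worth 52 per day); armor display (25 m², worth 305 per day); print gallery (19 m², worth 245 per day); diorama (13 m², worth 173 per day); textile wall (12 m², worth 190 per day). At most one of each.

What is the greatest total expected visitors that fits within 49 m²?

Greedy by ratio would take manuscript case + mineral collection + diorama + textile wall: 47 m² used, total 761.
Dropping mineral collection and diorama frees 17 m²; slotting in print gallery (19 m²) lifts the total to 781 at 49 m².
An exhaustive check of the 128 subsets confirms 781.

781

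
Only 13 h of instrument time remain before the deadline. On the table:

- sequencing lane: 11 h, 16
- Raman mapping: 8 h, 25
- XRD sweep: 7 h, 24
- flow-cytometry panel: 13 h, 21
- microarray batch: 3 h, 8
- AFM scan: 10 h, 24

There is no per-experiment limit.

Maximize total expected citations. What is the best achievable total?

40

Ranking by ratio (expected citations/h): XRD sweep 3.43, Raman mapping 3.12, microarray batch 2.67, AFM scan 2.40.
Best packing: XRD sweep + 2×microarray batch — 13 h, 40 total.
Nothing else within 13 h beats 40.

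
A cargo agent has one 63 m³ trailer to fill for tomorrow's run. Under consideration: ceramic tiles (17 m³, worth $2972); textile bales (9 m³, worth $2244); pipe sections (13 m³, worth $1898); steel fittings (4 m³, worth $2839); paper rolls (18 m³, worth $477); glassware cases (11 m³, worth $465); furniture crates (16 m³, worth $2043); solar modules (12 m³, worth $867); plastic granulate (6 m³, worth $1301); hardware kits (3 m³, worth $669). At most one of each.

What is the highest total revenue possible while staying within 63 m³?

Greedy by ratio would take ceramic tiles + textile bales + pipe sections + steel fittings + glassware cases + plastic granulate + hardware kits: 63 m³ used, total 12388.
Dropping glassware cases and plastic granulate frees 17 m³; slotting in furniture crates (16 m³) lifts the total to 12665 at 62 m³.
Next best is ceramic tiles + textile bales + pipe sections + steel fittings + glassware cases + plastic granulate + hardware kits at 12388 (63 m³) — short by 277.

12665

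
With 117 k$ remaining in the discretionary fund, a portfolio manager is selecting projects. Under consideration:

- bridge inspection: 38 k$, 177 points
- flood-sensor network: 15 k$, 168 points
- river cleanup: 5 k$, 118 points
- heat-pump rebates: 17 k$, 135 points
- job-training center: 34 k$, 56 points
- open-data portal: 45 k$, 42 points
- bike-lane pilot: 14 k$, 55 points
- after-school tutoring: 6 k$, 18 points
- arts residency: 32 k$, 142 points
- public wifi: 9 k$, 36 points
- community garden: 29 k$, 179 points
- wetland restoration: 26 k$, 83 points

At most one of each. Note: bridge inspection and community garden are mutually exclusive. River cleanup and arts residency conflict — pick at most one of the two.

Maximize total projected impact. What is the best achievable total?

774

Ranking by ratio (projected impact/k$): river cleanup 23.60, flood-sensor network 11.20, heat-pump rebates 7.94.
Best packing: flood-sensor network + river cleanup + heat-pump rebates + bike-lane pilot + public wifi + community garden + wetland restoration — 115 k$, 774 total.
The spare 2 k$ is too small for any remaining project, and no feasible exchange beats 774.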